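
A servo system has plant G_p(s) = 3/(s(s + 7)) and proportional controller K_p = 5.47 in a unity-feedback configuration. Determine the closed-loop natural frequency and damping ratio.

ω_n = 4.05 rad/s, ζ = 0.864

1 + K_p·G_p(s) = 0 gives s² + 7s + 16.41 = 0.
So ω_n² = 16.41 ⇒ ω_n = 4.051 rad/s, and ζ = 7/(2ω_n) = 0.864.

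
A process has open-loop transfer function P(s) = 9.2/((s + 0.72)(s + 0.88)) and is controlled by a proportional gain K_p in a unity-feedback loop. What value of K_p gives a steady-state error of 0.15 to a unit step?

The loop is type 0, so e_ss(step) = 1/(1 + K_pos) with K_pos = K_p·P(0).
P(0) = 14.52. Require 1/(1 + K_p·14.52) = 0.15, so 1 + 14.52·K_p = 6.667.
K_p = (6.667 − 1)/14.52 = 0.39.

K_p = 0.39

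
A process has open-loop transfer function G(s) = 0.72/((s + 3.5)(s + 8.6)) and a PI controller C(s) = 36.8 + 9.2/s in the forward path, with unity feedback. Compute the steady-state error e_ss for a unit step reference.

The open loop C(s)G(s) has a pole at the origin (type 1), so the static position error constant is infinite and e_ss = 1/(1+∞) = 0.

0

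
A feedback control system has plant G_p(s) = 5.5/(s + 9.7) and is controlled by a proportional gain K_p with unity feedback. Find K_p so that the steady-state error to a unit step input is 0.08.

The loop is type 0, so e_ss(step) = 1/(1 + K_pos) with K_pos = K_p·G_p(0).
G_p(0) = 0.567. Require 1/(1 + K_p·0.567) = 0.08, so 1 + 0.567·K_p = 12.5.
K_p = (12.5 − 1)/0.567 = 20.3.

K_p = 20.3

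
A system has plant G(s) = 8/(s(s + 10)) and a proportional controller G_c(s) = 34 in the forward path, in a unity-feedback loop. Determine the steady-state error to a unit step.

0

The open loop G_c(s)G(s) has a pole at the origin (type 1), so the static position error constant is infinite and e_ss = 1/(1+∞) = 0.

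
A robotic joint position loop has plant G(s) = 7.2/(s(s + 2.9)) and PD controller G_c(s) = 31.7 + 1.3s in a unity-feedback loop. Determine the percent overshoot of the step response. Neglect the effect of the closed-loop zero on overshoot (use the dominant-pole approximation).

Forward path: (31.7 + 1.3s)·7.2/(s(s+2.9)). The closed-loop characteristic equation is s² + (2.9 + 7.2·1.3)s + 7.2·31.7 = 0.
That is s² + 12.26s + 228.2 = 0, so ω_n = 15.11 rad/s and ζ = 12.26/(2·15.11) = 0.4058.
%OS = 100·exp(−πζ/√(1−ζ²)) = 24.8%.

24.8%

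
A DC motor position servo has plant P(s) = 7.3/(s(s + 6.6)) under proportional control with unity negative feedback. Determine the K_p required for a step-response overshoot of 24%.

From %OS = 100·exp(−πζ/√(1−ζ²)) = 24%, ζ = −ln(0.24)/√(π²+ln²(0.24)) = 0.4136.
Characteristic equation s² + 6.6s + 7.3K_p = 0 gives ζ = 6.6/(2√(7.3K_p)).
Setting ζ = 0.4136: √(7.3K_p) = 6.6/(2·0.4136) = 7.979, so K_p = 63.66/7.3 = 8.72.

K_p = 8.72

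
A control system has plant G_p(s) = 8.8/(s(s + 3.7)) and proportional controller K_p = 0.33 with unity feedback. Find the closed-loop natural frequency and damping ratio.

With unity feedback the closed-loop characteristic equation is s² + 3.7s + 0.33·8.8 = s² + 3.7s + 2.904 = 0.
Matching s² + 2ζω_n s + ω_n²: ω_n = √2.904 = 1.704 rad/s and 2ζω_n = 3.7, so ζ = 3.7/(2·1.704) = 1.09.

ω_n = 1.7 rad/s, ζ = 1.09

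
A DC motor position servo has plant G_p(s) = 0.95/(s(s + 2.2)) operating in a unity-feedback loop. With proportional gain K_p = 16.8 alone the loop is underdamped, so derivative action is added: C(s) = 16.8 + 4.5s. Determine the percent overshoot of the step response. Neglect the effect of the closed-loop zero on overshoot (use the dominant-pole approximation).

Forward path: (16.8 + 4.5s)·0.95/(s(s+2.2)). The closed-loop characteristic equation is s² + (2.2 + 0.95·4.5)s + 0.95·16.8 = 0.
That is s² + 6.475s + 15.96 = 0, so ω_n = 3.995 rad/s and ζ = 6.475/(2·3.995) = 0.8104.
%OS = 100·exp(−πζ/√(1−ζ²)) = 1.3%.

1.3%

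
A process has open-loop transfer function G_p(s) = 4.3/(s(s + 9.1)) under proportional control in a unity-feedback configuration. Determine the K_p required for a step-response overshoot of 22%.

K_p = 25.5

From %OS = 100·exp(−πζ/√(1−ζ²)) = 22%, ζ = −ln(0.22)/√(π²+ln²(0.22)) = 0.4342.
Characteristic equation s² + 9.1s + 4.3K_p = 0 gives ζ = 9.1/(2√(4.3K_p)).
Setting ζ = 0.4342: √(4.3K_p) = 9.1/(2·0.4342) = 10.48, so K_p = 109.8/4.3 = 25.5.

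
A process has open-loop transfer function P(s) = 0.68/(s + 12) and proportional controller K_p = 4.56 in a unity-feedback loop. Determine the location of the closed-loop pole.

Closed-loop transfer function: T(s) = K_p·P(s)/(1 + K_p·P(s)) = 3.101/(s + 12 + 3.101) = 3.101/(s + 15.1).
The closed-loop pole is at s = −15.1.

s = -15.1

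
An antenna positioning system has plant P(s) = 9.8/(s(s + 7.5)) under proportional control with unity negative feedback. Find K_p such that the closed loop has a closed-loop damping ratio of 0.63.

K_p = 3.62

Closed-loop characteristic equation: s² + 7.5s + K_p·9.8 = 0.
So ω_n = √(9.8K_p) and 2ζω_n = 7.5, giving ζ = 7.5/(2√(9.8K_p)).
Setting ζ = 0.63: √(9.8K_p) = 7.5/(2·0.63) = 5.952, so K_p = 35.43/9.8 = 3.62.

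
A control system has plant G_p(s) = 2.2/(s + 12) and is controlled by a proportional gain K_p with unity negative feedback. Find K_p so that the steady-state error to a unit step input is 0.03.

K_p = 176

The loop is type 0, so e_ss(step) = 1/(1 + K_pos) with K_pos = K_p·G_p(0).
G_p(0) = 0.1833. Require 1/(1 + K_p·0.1833) = 0.03, so 1 + 0.1833·K_p = 33.33.
K_p = (33.33 − 1)/0.1833 = 176.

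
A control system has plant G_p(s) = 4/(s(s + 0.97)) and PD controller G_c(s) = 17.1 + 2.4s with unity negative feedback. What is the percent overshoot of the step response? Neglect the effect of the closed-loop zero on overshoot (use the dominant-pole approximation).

Forward path: (17.1 + 2.4s)·4/(s(s+0.97)). The closed-loop characteristic equation is s² + (0.97 + 4·2.4)s + 4·17.1 = 0.
That is s² + 10.57s + 68.4 = 0, so ω_n = 8.27 rad/s and ζ = 10.57/(2·8.27) = 0.639.
%OS = 100·exp(−πζ/√(1−ζ²)) = 7.35%.

7.35%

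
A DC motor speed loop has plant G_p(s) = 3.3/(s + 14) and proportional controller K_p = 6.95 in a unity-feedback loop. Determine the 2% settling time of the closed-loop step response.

Closed-loop transfer function: T(s) = K_p·G_p(s)/(1 + K_p·G_p(s)) = 22.93/(s + 14 + 22.93) = 22.93/(s + 36.94).
Time constant τ = 1/36.94 = 0.02707 s, so the 2% settling time is about 4τ = 0.108 s.

T_s ≈ 0.108 s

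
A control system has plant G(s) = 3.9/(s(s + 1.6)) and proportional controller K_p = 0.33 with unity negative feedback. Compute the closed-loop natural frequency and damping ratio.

1 + K_p·G(s) = 0 gives s² + 1.6s + 1.287 = 0.
So ω_n² = 1.287 ⇒ ω_n = 1.134 rad/s, and ζ = 1.6/(2ω_n) = 0.705.

ω_n = 1.13 rad/s, ζ = 0.705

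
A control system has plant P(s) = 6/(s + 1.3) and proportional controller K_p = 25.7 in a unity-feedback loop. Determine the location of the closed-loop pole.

s = -155.5

Closed-loop transfer function: T(s) = K_p·P(s)/(1 + K_p·P(s)) = 154.2/(s + 1.3 + 154.2) = 154.2/(s + 155.5).
The closed-loop pole is at s = −155.5.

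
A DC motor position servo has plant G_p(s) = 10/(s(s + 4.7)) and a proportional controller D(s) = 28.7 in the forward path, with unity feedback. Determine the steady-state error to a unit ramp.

The loop has one pole at the origin (type 1). Velocity error constant K_v = lim_{s→0} s·D(s)G_p(s) = 28.7·10/4.7 = 61.06.
Steady-state error to a unit ramp: e_ss = 1/K_v = 0.0164.

0.0164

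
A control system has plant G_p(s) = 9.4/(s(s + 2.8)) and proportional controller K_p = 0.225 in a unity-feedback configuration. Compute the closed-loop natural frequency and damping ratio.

The closed-loop denominator is s(s+2.8) + 0.225·9.4 = s² + 2.8s + 2.115.
So ω_n² = 2.115 ⇒ ω_n = 1.454 rad/s, and ζ = 2.8/(2ω_n) = 0.963.

ω_n = 1.45 rad/s, ζ = 0.963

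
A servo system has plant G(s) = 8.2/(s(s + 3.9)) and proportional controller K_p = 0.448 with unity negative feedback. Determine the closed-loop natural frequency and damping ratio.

The closed-loop denominator is s(s+3.9) + 0.448·8.2 = s² + 3.9s + 3.674.
Matching s² + 2ζω_n s + ω_n²: ω_n = √3.674 = 1.917 rad/s and 2ζω_n = 3.9, so ζ = 3.9/(2·1.917) = 1.02.

ω_n = 1.92 rad/s, ζ = 1.02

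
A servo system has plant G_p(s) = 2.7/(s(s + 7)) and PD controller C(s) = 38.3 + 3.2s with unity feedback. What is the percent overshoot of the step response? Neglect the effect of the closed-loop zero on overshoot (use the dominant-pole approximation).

Forward path: (38.3 + 3.2s)·2.7/(s(s+7)). The closed-loop characteristic equation is s² + (7 + 2.7·3.2)s + 2.7·38.3 = 0.
That is s² + 15.64s + 103.4 = 0, so ω_n = 10.17 rad/s and ζ = 15.64/(2·10.17) = 0.769.
%OS = 100·exp(−πζ/√(1−ζ²)) = 2.28%.

2.28%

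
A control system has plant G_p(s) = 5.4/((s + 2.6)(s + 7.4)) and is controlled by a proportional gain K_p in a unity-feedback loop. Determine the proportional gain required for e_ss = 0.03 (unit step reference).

The loop is type 0, so e_ss(step) = 1/(1 + K_pos) with K_pos = K_p·G_p(0).
G_p(0) = 0.2807. Require 1/(1 + K_p·0.2807) = 0.03, so 1 + 0.2807·K_p = 33.33.
K_p = (33.33 − 1)/0.2807 = 115.

K_p = 115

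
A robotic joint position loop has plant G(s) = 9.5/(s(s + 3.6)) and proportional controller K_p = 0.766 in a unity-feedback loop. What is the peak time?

T_p = 1.56 s

From 1 + K_pG(s) = 0: s² + 3.6s + 7.277 = 0 ⇒ ω_n = 2.698, ζ = 0.6673.
Damped frequency ω_d = ω_n√(1−ζ²) = 2.009 rad/s, so peak time T_p = π/ω_d = 1.56 s.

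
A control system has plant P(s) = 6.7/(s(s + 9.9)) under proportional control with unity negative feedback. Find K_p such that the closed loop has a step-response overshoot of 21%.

From %OS = 100·exp(−πζ/√(1−ζ²)) = 21%, ζ = −ln(0.21)/√(π²+ln²(0.21)) = 0.4449.
Characteristic equation s² + 9.9s + 6.7K_p = 0 gives ζ = 9.9/(2√(6.7K_p)).
Setting ζ = 0.4449: √(6.7K_p) = 9.9/(2·0.4449) = 11.13, so K_p = 123.8/6.7 = 18.5.

K_p = 18.5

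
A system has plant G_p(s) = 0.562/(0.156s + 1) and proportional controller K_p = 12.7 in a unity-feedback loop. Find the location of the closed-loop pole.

Closed loop: T(s) = K_p·G_p/(1+K_p·G_p) = 7.137/(0.156s + 1 + 7.137), with pole at s = −(1 + 7.137)/0.156 = −52.16.

s = -52.16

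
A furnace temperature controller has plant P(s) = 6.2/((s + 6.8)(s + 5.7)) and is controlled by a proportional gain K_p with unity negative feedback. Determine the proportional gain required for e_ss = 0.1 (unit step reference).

K_p = 56.3

The loop is type 0, so e_ss(step) = 1/(1 + K_pos) with K_pos = K_p·P(0).
P(0) = 0.16. Require 1/(1 + K_p·0.16) = 0.1, so 1 + 0.16·K_p = 10.
K_p = (10 − 1)/0.16 = 56.3.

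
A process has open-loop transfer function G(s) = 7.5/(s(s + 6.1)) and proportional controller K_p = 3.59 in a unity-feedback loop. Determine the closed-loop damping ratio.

ζ = 0.588

With unity feedback the closed-loop characteristic equation is s² + 6.1s + 3.59·7.5 = s² + 6.1s + 26.92 = 0.
So ω_n² = 26.92 ⇒ ω_n = 5.189 rad/s, and ζ = 6.1/(2ω_n) = 0.588.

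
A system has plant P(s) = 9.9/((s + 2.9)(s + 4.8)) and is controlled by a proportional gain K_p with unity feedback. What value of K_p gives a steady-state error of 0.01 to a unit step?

For a type-0 loop with proportional control, e_ss = 1/(1 + K_p·P(0)).
P(0) = 0.7112. Require 1/(1 + K_p·0.7112) = 0.01, so 1 + 0.7112·K_p = 100.
K_p = (100 − 1)/0.7112 = 139.

K_p = 139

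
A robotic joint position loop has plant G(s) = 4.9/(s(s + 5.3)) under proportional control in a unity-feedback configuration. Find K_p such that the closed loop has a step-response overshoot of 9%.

K_p = 3.87

From %OS = 100·exp(−πζ/√(1−ζ²)) = 9%, ζ = −ln(0.09)/√(π²+ln²(0.09)) = 0.6083.
Characteristic equation s² + 5.3s + 4.9K_p = 0 gives ζ = 5.3/(2√(4.9K_p)).
Setting ζ = 0.6083: √(4.9K_p) = 5.3/(2·0.6083) = 4.356, so K_p = 18.98/4.9 = 3.87.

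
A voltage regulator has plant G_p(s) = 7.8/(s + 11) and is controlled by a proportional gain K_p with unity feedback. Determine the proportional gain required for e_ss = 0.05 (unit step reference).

For a type-0 loop with proportional control, e_ss = 1/(1 + K_p·G_p(0)).
G_p(0) = 0.7091. Require 1/(1 + K_p·0.7091) = 0.05, so 1 + 0.7091·K_p = 20.
K_p = (20 − 1)/0.7091 = 26.8.

K_p = 26.8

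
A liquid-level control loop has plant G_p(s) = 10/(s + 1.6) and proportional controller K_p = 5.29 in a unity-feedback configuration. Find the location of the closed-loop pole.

s = -54.5

Closed-loop transfer function: T(s) = K_p·G_p(s)/(1 + K_p·G_p(s)) = 52.9/(s + 1.6 + 52.9) = 52.9/(s + 54.5).
The closed-loop pole is at s = −54.5.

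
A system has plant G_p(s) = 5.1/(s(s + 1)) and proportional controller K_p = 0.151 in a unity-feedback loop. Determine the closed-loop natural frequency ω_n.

ω_n = 0.878 rad/s

The closed-loop denominator is s(s+1) + 0.151·5.1 = s² + 1s + 0.7701.
Matching s² + 2ζω_n s + ω_n²: ω_n = √0.7701 = 0.8776 rad/s and 2ζω_n = 1, so ζ = 1/(2·0.8776) = 0.57.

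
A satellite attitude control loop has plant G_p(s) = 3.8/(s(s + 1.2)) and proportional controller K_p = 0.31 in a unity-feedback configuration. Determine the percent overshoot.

The closed-loop denominator s² + 1.2s + 1.178 gives ω_n = √1.178 = 1.085 and ζ = 1.2/(2ω_n) = 0.5528.
%OS = 100·exp(−πζ/√(1−ζ²)) = 100·exp(−π·0.5528/√0.6944) = 12.4%.

12.4%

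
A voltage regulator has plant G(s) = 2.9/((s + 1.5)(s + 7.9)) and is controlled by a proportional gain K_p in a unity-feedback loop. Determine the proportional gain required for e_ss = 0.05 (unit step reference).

For a type-0 loop with proportional control, e_ss = 1/(1 + K_p·G(0)).
G(0) = 0.2447. Require 1/(1 + K_p·0.2447) = 0.05, so 1 + 0.2447·K_p = 20.
K_p = (20 − 1)/0.2447 = 77.6.

K_p = 77.6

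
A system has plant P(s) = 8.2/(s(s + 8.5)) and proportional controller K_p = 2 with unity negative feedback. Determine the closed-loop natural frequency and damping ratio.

1 + K_p·P(s) = 0 gives s² + 8.5s + 16.4 = 0.
Matching s² + 2ζω_n s + ω_n²: ω_n = √16.4 = 4.05 rad/s and 2ζω_n = 8.5, so ζ = 8.5/(2·4.05) = 1.05.

ω_n = 4.05 rad/s, ζ = 1.05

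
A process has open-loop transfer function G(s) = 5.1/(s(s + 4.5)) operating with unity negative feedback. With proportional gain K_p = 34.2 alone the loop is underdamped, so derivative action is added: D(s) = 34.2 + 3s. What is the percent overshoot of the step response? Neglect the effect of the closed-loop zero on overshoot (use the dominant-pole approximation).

Forward path: (34.2 + 3s)·5.1/(s(s+4.5)). The closed-loop characteristic equation is s² + (4.5 + 5.1·3)s + 5.1·34.2 = 0.
That is s² + 19.8s + 174.4 = 0, so ω_n = 13.21 rad/s and ζ = 19.8/(2·13.21) = 0.7496.
%OS = 100·exp(−πζ/√(1−ζ²)) = 2.85%.

2.85%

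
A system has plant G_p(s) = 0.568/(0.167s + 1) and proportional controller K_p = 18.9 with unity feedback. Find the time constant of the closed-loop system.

Closed loop: T(s) = K_p·G_p/(1+K_p·G_p) = 10.74/(0.167s + 1 + 10.74), with pole at s = −(1 + 10.74)/0.167 = −70.27.
Closed-loop time constant τ = 1/70.27 = 0.0142 s.

τ = 0.0142 s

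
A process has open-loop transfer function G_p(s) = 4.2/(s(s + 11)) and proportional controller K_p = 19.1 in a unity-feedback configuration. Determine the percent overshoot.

The closed-loop denominator s² + 11s + 80.22 gives ω_n = √80.22 = 8.957 and ζ = 11/(2ω_n) = 0.6141.
%OS = 100·exp(−πζ/√(1−ζ²)) = 100·exp(−π·0.6141/√0.6229) = 8.68%.

8.68%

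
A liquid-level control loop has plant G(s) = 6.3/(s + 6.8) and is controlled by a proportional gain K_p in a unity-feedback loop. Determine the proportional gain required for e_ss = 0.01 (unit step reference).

Steady-state error for a unit step on this type-0 loop is 1/(1 + K_p·G(0)).
G(0) = 0.9265. Require 1/(1 + K_p·0.9265) = 0.01, so 1 + 0.9265·K_p = 100.
K_p = (100 − 1)/0.9265 = 107.

K_p = 107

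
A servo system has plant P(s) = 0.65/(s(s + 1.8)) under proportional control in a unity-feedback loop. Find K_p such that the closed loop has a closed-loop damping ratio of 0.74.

Closed-loop characteristic equation: s² + 1.8s + K_p·0.65 = 0.
So ω_n = √(0.65K_p) and 2ζω_n = 1.8, giving ζ = 1.8/(2√(0.65K_p)).
Setting ζ = 0.74: √(0.65K_p) = 1.8/(2·0.74) = 1.216, so K_p = 1.479/0.65 = 2.28.

K_p = 2.28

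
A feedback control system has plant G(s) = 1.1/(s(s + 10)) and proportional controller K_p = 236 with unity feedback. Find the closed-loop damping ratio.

ζ = 0.31

1 + K_p·G(s) = 0 gives s² + 10s + 259.6 = 0.
Matching s² + 2ζω_n s + ω_n²: ω_n = √259.6 = 16.11 rad/s and 2ζω_n = 10, so ζ = 10/(2·16.11) = 0.31.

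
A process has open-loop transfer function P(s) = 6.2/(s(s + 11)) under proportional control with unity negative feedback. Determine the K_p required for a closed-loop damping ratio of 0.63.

Closed-loop characteristic equation: s² + 11s + K_p·6.2 = 0.
So ω_n = √(6.2K_p) and 2ζω_n = 11, giving ζ = 11/(2√(6.2K_p)).
Setting ζ = 0.63: √(6.2K_p) = 11/(2·0.63) = 8.73, so K_p = 76.22/6.2 = 12.3.

K_p = 12.3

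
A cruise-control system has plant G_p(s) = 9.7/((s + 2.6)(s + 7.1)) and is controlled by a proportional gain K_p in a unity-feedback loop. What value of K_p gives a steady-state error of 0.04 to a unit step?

The loop is type 0, so e_ss(step) = 1/(1 + K_pos) with K_pos = K_p·G_p(0).
G_p(0) = 0.5255. Require 1/(1 + K_p·0.5255) = 0.04, so 1 + 0.5255·K_p = 25.
K_p = (25 − 1)/0.5255 = 45.7.

K_p = 45.7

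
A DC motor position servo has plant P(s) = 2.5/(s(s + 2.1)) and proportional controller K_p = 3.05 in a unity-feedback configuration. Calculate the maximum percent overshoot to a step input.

27.5%

Closed-loop characteristic equation: s² + 2.1s + 7.625 = 0, so ω_n = 2.761 rad/s and ζ = 2.1/(2·2.761) = 0.3803.
%OS = 100·exp(−πζ/√(1−ζ²)) = 100·exp(−π·0.3803/√0.8554) = 27.5%.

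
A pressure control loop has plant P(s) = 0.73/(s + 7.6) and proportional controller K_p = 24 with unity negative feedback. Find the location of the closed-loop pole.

s = -25.12

Closed-loop transfer function: T(s) = K_p·P(s)/(1 + K_p·P(s)) = 17.52/(s + 7.6 + 17.52) = 17.52/(s + 25.12).
The closed-loop pole is at s = −25.12.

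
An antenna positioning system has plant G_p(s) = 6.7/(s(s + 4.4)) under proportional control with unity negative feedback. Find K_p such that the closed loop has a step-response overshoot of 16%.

From %OS = 100·exp(−πζ/√(1−ζ²)) = 16%, ζ = −ln(0.16)/√(π²+ln²(0.16)) = 0.5039.
Characteristic equation s² + 4.4s + 6.7K_p = 0 gives ζ = 4.4/(2√(6.7K_p)).
Setting ζ = 0.5039: √(6.7K_p) = 4.4/(2·0.5039) = 4.366, so K_p = 19.06/6.7 = 2.85.

K_p = 2.85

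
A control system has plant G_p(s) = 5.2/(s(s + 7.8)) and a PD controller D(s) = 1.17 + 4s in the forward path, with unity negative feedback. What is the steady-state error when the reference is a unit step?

0

The open loop D(s)G_p(s) has a pole at the origin (type 1), so the static position error constant is infinite and e_ss = 1/(1+∞) = 0.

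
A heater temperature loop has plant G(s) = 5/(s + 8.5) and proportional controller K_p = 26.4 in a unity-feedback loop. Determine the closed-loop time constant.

τ = 0.00712 s

Closed-loop transfer function: T(s) = K_p·G(s)/(1 + K_p·G(s)) = 132/(s + 8.5 + 132) = 132/(s + 140.5).
Time constant τ = 1/140.5 = 0.00712 s.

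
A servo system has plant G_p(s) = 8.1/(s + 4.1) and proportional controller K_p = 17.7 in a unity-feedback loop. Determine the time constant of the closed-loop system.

τ = 0.00678 s

Closed-loop transfer function: T(s) = K_p·G_p(s)/(1 + K_p·G_p(s)) = 143.4/(s + 4.1 + 143.4) = 143.4/(s + 147.5).
Time constant τ = 1/147.5 = 0.00678 s.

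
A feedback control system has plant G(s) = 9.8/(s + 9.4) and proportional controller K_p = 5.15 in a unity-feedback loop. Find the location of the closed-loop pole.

s = -59.87

Closed-loop transfer function: T(s) = K_p·G(s)/(1 + K_p·G(s)) = 50.47/(s + 9.4 + 50.47) = 50.47/(s + 59.87).
The closed-loop pole is at s = −59.87.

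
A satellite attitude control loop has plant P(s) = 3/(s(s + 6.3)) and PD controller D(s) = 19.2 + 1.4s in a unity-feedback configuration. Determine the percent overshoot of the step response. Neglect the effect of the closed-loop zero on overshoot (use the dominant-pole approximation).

4.93%

Forward path: (19.2 + 1.4s)·3/(s(s+6.3)). The closed-loop characteristic equation is s² + (6.3 + 3·1.4)s + 3·19.2 = 0.
That is s² + 10.5s + 57.6 = 0, so ω_n = 7.589 rad/s and ζ = 10.5/(2·7.589) = 0.6917.
%OS = 100·exp(−πζ/√(1−ζ²)) = 4.93%.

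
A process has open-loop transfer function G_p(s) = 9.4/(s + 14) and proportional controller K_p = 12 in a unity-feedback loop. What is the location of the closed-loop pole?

s = -126.8

Closed-loop transfer function: T(s) = K_p·G_p(s)/(1 + K_p·G_p(s)) = 112.8/(s + 14 + 112.8) = 112.8/(s + 126.8).
The closed-loop pole is at s = −126.8.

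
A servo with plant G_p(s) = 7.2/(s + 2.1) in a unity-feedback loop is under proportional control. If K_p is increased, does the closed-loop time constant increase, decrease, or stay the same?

Closed-loop pole is at s = −(2.1+K_p·7.2); larger K_p moves it further left, so τ = 1/(2.1+K_p·7.2) decreases.

decrease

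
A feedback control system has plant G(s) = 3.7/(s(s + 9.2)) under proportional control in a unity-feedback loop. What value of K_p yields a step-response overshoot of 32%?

K_p = 49.2

From %OS = 100·exp(−πζ/√(1−ζ²)) = 32%, ζ = −ln(0.32)/√(π²+ln²(0.32)) = 0.341.
Characteristic equation s² + 9.2s + 3.7K_p = 0 gives ζ = 9.2/(2√(3.7K_p)).
Setting ζ = 0.341: √(3.7K_p) = 9.2/(2·0.341) = 13.49, so K_p = 182/3.7 = 49.2.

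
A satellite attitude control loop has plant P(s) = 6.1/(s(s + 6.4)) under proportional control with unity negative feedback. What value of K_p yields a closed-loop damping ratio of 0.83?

K_p = 2.44

Closed-loop characteristic equation: s² + 6.4s + K_p·6.1 = 0.
So ω_n = √(6.1K_p) and 2ζω_n = 6.4, giving ζ = 6.4/(2√(6.1K_p)).
Setting ζ = 0.83: √(6.1K_p) = 6.4/(2·0.83) = 3.855, so K_p = 14.86/6.1 = 2.44.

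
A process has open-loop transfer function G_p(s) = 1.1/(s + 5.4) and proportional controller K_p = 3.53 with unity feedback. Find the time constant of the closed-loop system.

Closed-loop transfer function: T(s) = K_p·G_p(s)/(1 + K_p·G_p(s)) = 3.883/(s + 5.4 + 3.883) = 3.883/(s + 9.283).
Time constant τ = 1/9.283 = 0.108 s.

τ = 0.108 s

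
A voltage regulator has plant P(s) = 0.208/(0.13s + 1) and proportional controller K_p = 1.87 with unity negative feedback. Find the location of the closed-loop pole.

s = -10.68

Closed loop: T(s) = K_p·P/(1+K_p·P) = 0.389/(0.13s + 1 + 0.389), with pole at s = −(1 + 0.389)/0.13 = −10.68.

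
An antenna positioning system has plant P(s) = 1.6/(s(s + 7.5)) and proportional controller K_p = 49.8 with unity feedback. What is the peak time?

T_p = 0.388 s

Closed-loop characteristic equation: s² + 7.5s + 79.68 = 0, so ω_n = 8.926 rad/s and ζ = 7.5/(2·8.926) = 0.4201.
Damped frequency ω_d = ω_n√(1−ζ²) = 8.1 rad/s, so peak time T_p = π/ω_d = 0.388 s.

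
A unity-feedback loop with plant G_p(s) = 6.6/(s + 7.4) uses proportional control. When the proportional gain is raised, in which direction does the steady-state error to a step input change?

decrease

e_ss = 1/(1 + K_p·G_p(0)); a larger K_p raises the denominator, so e_ss decreases.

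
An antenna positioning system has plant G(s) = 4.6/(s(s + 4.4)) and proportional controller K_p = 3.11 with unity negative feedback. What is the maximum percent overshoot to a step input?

10.6%

From 1 + K_pG(s) = 0: s² + 4.4s + 14.31 = 0 ⇒ ω_n = 3.782, ζ = 0.5817.
%OS = 100·exp(−πζ/√(1−ζ²)) = 100·exp(−π·0.5817/√0.6617) = 10.6%.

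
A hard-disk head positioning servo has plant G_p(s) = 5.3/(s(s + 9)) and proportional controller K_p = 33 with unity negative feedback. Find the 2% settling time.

Closed-loop characteristic equation: s² + 9s + 174.9 = 0, so ω_n = 13.22 rad/s and ζ = 9/(2·13.22) = 0.3403.
2% settling time T_s ≈ 4/(ζω_n) = 4/4.5 = 0.889 s.

T_s ≈ 0.889 s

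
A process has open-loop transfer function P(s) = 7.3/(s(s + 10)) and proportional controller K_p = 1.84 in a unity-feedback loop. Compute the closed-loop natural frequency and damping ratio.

The closed-loop denominator is s(s+10) + 1.84·7.3 = s² + 10s + 13.43.
So ω_n² = 13.43 ⇒ ω_n = 3.665 rad/s, and ζ = 10/(2ω_n) = 1.36.

ω_n = 3.66 rad/s, ζ = 1.36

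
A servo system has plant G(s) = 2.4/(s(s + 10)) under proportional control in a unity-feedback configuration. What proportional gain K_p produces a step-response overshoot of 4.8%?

K_p = 21.6

From %OS = 100·exp(−πζ/√(1−ζ²)) = 4.8%, ζ = −ln(0.048)/√(π²+ln²(0.048)) = 0.695.
Characteristic equation s² + 10s + 2.4K_p = 0 gives ζ = 10/(2√(2.4K_p)).
Setting ζ = 0.695: √(2.4K_p) = 10/(2·0.695) = 7.194, so K_p = 51.76/2.4 = 21.6.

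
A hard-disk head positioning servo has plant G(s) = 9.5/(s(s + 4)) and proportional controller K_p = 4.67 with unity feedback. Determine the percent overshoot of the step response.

37.2%

Closed-loop characteristic equation: s² + 4s + 44.37 = 0, so ω_n = 6.661 rad/s and ζ = 4/(2·6.661) = 0.3003.
%OS = 100·exp(−πζ/√(1−ζ²)) = 100·exp(−π·0.3003/√0.9098) = 37.2%.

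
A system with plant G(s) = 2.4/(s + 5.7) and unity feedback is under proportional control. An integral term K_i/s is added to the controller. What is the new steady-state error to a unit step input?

0

The integrator makes K_pos = lim_{s→0} C(s)G(s) infinite, so e_ss = 1/(1+K_pos) = 0.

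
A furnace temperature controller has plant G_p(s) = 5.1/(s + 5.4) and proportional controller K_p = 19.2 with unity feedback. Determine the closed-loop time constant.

Closed-loop transfer function: T(s) = K_p·G_p(s)/(1 + K_p·G_p(s)) = 97.92/(s + 5.4 + 97.92) = 97.92/(s + 103.3).
Time constant τ = 1/103.3 = 0.00968 s.

τ = 0.00968 s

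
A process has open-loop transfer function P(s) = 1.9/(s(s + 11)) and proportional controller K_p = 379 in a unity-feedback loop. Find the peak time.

The closed-loop denominator s² + 11s + 720.1 gives ω_n = √720.1 = 26.83 and ζ = 11/(2ω_n) = 0.205.
Damped frequency ω_d = ω_n√(1−ζ²) = 26.26 rad/s, so peak time T_p = π/ω_d = 0.12 s.

T_p = 0.12 s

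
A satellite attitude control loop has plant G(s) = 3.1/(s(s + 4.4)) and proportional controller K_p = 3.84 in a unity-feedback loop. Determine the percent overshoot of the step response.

7.42%

From 1 + K_pG(s) = 0: s² + 4.4s + 11.9 = 0 ⇒ ω_n = 3.45, ζ = 0.6376.
%OS = 100·exp(−πζ/√(1−ζ²)) = 100·exp(−π·0.6376/√0.5934) = 7.42%.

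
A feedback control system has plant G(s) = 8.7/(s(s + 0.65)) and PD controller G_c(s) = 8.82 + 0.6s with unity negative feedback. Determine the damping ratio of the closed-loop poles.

ζ = 0.335

Forward path: (8.82 + 0.6s)·8.7/(s(s+0.65)). The closed-loop characteristic equation is s² + (0.65 + 8.7·0.6)s + 8.7·8.82 = 0.
That is s² + 5.87s + 76.73 = 0, so ω_n = 8.76 rad/s and ζ = 5.87/(2·8.76) = 0.3351.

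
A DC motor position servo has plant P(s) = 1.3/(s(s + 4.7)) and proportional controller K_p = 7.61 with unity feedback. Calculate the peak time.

T_p = 1.5 s

The closed-loop denominator s² + 4.7s + 9.893 gives ω_n = √9.893 = 3.145 and ζ = 4.7/(2ω_n) = 0.7471.
Damped frequency ω_d = ω_n√(1−ζ²) = 2.091 rad/s, so peak time T_p = π/ω_d = 1.5 s.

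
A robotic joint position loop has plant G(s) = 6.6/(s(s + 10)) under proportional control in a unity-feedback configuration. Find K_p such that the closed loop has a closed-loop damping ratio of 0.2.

Closed-loop characteristic equation: s² + 10s + K_p·6.6 = 0.
So ω_n = √(6.6K_p) and 2ζω_n = 10, giving ζ = 10/(2√(6.6K_p)).
Setting ζ = 0.2: √(6.6K_p) = 10/(2·0.2) = 25, so K_p = 625/6.6 = 94.7.

K_p = 94.7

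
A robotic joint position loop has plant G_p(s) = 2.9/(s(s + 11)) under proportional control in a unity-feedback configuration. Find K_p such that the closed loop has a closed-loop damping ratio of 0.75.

Closed-loop characteristic equation: s² + 11s + K_p·2.9 = 0.
So ω_n = √(2.9K_p) and 2ζω_n = 11, giving ζ = 11/(2√(2.9K_p)).
Setting ζ = 0.75: √(2.9K_p) = 11/(2·0.75) = 7.333, so K_p = 53.78/2.9 = 18.5.

K_p = 18.5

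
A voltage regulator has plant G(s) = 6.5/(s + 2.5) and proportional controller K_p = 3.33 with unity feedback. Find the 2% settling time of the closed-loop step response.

T_s ≈ 0.166 s

Closed-loop transfer function: T(s) = K_p·G(s)/(1 + K_p·G(s)) = 21.64/(s + 2.5 + 21.64) = 21.64/(s + 24.14).
Time constant τ = 1/24.14 = 0.04142 s, so the 2% settling time is about 4τ = 0.166 s.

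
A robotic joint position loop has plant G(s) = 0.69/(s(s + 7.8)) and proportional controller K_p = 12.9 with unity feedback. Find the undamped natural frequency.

The closed-loop denominator is s(s+7.8) + 12.9·0.69 = s² + 7.8s + 8.901.
Matching s² + 2ζω_n s + ω_n²: ω_n = √8.901 = 2.983 rad/s and 2ζω_n = 7.8, so ζ = 7.8/(2·2.983) = 1.31.

ω_n = 2.98 rad/s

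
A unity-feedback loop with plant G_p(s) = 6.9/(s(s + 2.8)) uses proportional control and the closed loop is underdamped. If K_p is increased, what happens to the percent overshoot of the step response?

Characteristic equation s² + 2.8s + K_p·6.9 = 0: raising K_p raises ω_n while 2ζω_n = 2.8 is fixed, so ζ falls and overshoot grows.

increase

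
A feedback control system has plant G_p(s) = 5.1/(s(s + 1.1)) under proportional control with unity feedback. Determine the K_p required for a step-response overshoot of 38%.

From %OS = 100·exp(−πζ/√(1−ζ²)) = 38%, ζ = −ln(0.38)/√(π²+ln²(0.38)) = 0.2943.
Characteristic equation s² + 1.1s + 5.1K_p = 0 gives ζ = 1.1/(2√(5.1K_p)).
Setting ζ = 0.2943: √(5.1K_p) = 1.1/(2·0.2943) = 1.869, so K_p = 3.491/5.1 = 0.685.

K_p = 0.685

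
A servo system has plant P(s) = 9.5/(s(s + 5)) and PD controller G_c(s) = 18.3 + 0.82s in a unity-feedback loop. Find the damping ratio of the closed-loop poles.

Forward path: (18.3 + 0.82s)·9.5/(s(s+5)). The closed-loop characteristic equation is s² + (5 + 9.5·0.82)s + 9.5·18.3 = 0.
That is s² + 12.79s + 173.8 = 0, so ω_n = 13.19 rad/s and ζ = 12.79/(2·13.19) = 0.485.

ζ = 0.485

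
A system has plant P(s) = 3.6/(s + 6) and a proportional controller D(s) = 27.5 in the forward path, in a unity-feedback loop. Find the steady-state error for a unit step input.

0.0571

The loop is type 0. Static position error constant K_pos = D(0)·P(0) = 27.5·0.6 = 16.5.
Steady-state error to a unit step: e_ss = 1/(1+K_pos) = 1/17.5 = 0.0571.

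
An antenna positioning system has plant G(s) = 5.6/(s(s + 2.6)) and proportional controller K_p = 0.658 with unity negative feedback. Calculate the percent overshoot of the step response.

5.55%

Closed-loop characteristic equation: s² + 2.6s + 3.685 = 0, so ω_n = 1.92 rad/s and ζ = 2.6/(2·1.92) = 0.6772.
%OS = 100·exp(−πζ/√(1−ζ²)) = 100·exp(−π·0.6772/√0.5414) = 5.55%.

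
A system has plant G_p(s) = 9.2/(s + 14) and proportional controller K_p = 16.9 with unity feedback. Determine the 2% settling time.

T_s ≈ 0.0236 s

Closed-loop transfer function: T(s) = K_p·G_p(s)/(1 + K_p·G_p(s)) = 155.5/(s + 14 + 155.5) = 155.5/(s + 169.5).
Time constant τ = 1/169.5 = 0.0059 s, so the 2% settling time is about 4τ = 0.0236 s.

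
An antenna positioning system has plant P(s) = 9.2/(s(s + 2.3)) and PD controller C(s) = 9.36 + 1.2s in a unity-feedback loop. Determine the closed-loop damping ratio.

ζ = 0.719

Forward path: (9.36 + 1.2s)·9.2/(s(s+2.3)). The closed-loop characteristic equation is s² + (2.3 + 9.2·1.2)s + 9.2·9.36 = 0.
That is s² + 13.34s + 86.11 = 0, so ω_n = 9.28 rad/s and ζ = 13.34/(2·9.28) = 0.7188.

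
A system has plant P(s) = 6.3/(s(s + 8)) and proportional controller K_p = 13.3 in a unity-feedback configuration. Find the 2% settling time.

T_s ≈ 1 s

From 1 + K_pP(s) = 0: s² + 8s + 83.79 = 0 ⇒ ω_n = 9.154, ζ = 0.437.
2% settling time T_s ≈ 4/(ζω_n) = 4/4 = 1 s.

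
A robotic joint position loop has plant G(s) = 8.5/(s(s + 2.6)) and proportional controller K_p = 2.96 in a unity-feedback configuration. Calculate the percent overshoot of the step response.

43%

The closed-loop denominator s² + 2.6s + 25.16 gives ω_n = √25.16 = 5.016 and ζ = 2.6/(2ω_n) = 0.2592.
%OS = 100·exp(−πζ/√(1−ζ²)) = 100·exp(−π·0.2592/√0.9328) = 43%.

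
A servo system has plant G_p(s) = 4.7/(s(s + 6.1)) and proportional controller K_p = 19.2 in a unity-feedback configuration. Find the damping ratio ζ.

The closed-loop denominator is s(s+6.1) + 19.2·4.7 = s² + 6.1s + 90.24.
Matching s² + 2ζω_n s + ω_n²: ω_n = √90.24 = 9.499 rad/s and 2ζω_n = 6.1, so ζ = 6.1/(2·9.499) = 0.321.

ζ = 0.321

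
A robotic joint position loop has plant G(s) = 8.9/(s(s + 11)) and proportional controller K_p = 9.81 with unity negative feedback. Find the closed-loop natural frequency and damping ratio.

1 + K_p·G(s) = 0 gives s² + 11s + 87.31 = 0.
So ω_n² = 87.31 ⇒ ω_n = 9.344 rad/s, and ζ = 11/(2ω_n) = 0.589.

ω_n = 9.34 rad/s, ζ = 0.589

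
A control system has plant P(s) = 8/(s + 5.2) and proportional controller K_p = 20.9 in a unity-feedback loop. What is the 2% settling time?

T_s ≈ 0.0232 s

Closed-loop transfer function: T(s) = K_p·P(s)/(1 + K_p·P(s)) = 167.2/(s + 5.2 + 167.2) = 167.2/(s + 172.4).
Time constant τ = 1/172.4 = 0.0058 s, so the 2% settling time is about 4τ = 0.0232 s.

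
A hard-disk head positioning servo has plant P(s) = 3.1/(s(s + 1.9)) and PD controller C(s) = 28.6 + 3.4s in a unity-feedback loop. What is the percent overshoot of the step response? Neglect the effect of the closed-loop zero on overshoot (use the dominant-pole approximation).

6.3%

Forward path: (28.6 + 3.4s)·3.1/(s(s+1.9)). The closed-loop characteristic equation is s² + (1.9 + 3.1·3.4)s + 3.1·28.6 = 0.
That is s² + 12.44s + 88.66 = 0, so ω_n = 9.416 rad/s and ζ = 12.44/(2·9.416) = 0.6606.
%OS = 100·exp(−πζ/√(1−ζ²)) = 6.3%.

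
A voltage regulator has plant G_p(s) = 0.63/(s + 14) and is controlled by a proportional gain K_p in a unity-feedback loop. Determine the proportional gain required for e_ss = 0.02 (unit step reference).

K_p = 1090

The loop is type 0, so e_ss(step) = 1/(1 + K_pos) with K_pos = K_p·G_p(0).
G_p(0) = 0.045. Require 1/(1 + K_p·0.045) = 0.02, so 1 + 0.045·K_p = 50.
K_p = (50 − 1)/0.045 = 1090.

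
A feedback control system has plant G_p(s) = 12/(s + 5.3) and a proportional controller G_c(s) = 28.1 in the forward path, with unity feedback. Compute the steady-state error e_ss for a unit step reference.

0.0155

The loop is type 0. Static position error constant K_pos = G_c(0)·G_p(0) = 28.1·2.264 = 63.62.
Steady-state error to a unit step: e_ss = 1/(1+K_pos) = 1/64.62 = 0.0155.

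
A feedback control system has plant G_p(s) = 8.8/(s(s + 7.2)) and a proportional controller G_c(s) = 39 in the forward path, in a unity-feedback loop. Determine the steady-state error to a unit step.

The open loop G_c(s)G_p(s) has a pole at the origin (type 1), so the static position error constant is infinite and e_ss = 1/(1+∞) = 0.

0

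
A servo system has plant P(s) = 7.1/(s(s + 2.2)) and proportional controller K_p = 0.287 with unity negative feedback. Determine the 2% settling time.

T_s ≈ 3.64 s

From 1 + K_pP(s) = 0: s² + 2.2s + 2.038 = 0 ⇒ ω_n = 1.427, ζ = 0.7706.
2% settling time T_s ≈ 4/(ζω_n) = 4/1.1 = 3.64 s.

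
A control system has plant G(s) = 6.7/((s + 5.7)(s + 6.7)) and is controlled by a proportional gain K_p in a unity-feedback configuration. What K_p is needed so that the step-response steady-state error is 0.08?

K_p = 65.5

The loop is type 0, so e_ss(step) = 1/(1 + K_pos) with K_pos = K_p·G(0).
G(0) = 0.1754. Require 1/(1 + K_p·0.1754) = 0.08, so 1 + 0.1754·K_p = 12.5.
K_p = (12.5 − 1)/0.1754 = 65.5.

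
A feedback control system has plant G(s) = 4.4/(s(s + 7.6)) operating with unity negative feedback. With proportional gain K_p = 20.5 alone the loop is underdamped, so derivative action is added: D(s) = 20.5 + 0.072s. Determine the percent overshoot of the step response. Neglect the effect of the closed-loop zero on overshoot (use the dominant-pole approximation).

23.7%

Forward path: (20.5 + 0.072s)·4.4/(s(s+7.6)). The closed-loop characteristic equation is s² + (7.6 + 4.4·0.072)s + 4.4·20.5 = 0.
That is s² + 7.917s + 90.2 = 0, so ω_n = 9.497 rad/s and ζ = 7.917/(2·9.497) = 0.4168.
%OS = 100·exp(−πζ/√(1−ζ²)) = 23.7%.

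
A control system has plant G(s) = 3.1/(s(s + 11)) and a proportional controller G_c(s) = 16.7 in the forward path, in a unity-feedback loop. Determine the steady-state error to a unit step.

The open loop G_c(s)G(s) has a pole at the origin (type 1), so the static position error constant is infinite and e_ss = 1/(1+∞) = 0.

0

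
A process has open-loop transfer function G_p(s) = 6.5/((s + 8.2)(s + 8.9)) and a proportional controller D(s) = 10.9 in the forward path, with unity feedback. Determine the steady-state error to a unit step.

0.507

The loop is type 0. Static position error constant K_pos = D(0)·G_p(0) = 10.9·0.08907 = 0.9708.
Steady-state error to a unit step: e_ss = 1/(1+K_pos) = 1/1.971 = 0.507.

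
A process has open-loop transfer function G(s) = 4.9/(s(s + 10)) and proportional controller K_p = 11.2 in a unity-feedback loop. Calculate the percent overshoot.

5.65%

From 1 + K_pG(s) = 0: s² + 10s + 54.88 = 0 ⇒ ω_n = 7.408, ζ = 0.6749.
%OS = 100·exp(−πζ/√(1−ζ²)) = 100·exp(−π·0.6749/√0.5445) = 5.65%.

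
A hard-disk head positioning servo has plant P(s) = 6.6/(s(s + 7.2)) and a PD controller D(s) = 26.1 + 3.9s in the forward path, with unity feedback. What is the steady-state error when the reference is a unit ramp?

The loop has one pole at the origin (type 1). Velocity error constant K_v = lim_{s→0} s·D(s)P(s) = 26.1·6.6/7.2 = 23.92.
Steady-state error to a unit ramp: e_ss = 1/K_v = 0.0418.

0.0418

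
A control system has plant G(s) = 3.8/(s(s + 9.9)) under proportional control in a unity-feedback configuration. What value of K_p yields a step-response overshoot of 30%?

K_p = 50.4

From %OS = 100·exp(−πζ/√(1−ζ²)) = 30%, ζ = −ln(0.3)/√(π²+ln²(0.3)) = 0.3579.
Characteristic equation s² + 9.9s + 3.8K_p = 0 gives ζ = 9.9/(2√(3.8K_p)).
Setting ζ = 0.3579: √(3.8K_p) = 9.9/(2·0.3579) = 13.83, so K_p = 191.3/3.8 = 50.4.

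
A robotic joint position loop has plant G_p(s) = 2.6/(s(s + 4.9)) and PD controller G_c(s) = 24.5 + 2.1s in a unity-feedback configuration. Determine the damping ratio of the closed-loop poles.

ζ = 0.649

Forward path: (24.5 + 2.1s)·2.6/(s(s+4.9)). The closed-loop characteristic equation is s² + (4.9 + 2.6·2.1)s + 2.6·24.5 = 0.
That is s² + 10.36s + 63.7 = 0, so ω_n = 7.981 rad/s and ζ = 10.36/(2·7.981) = 0.649.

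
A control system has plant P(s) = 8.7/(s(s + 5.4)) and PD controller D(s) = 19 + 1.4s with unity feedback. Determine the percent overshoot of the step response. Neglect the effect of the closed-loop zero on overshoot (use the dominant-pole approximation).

5.27%

Forward path: (19 + 1.4s)·8.7/(s(s+5.4)). The closed-loop characteristic equation is s² + (5.4 + 8.7·1.4)s + 8.7·19 = 0.
That is s² + 17.58s + 165.3 = 0, so ω_n = 12.86 rad/s and ζ = 17.58/(2·12.86) = 0.6837.
%OS = 100·exp(−πζ/√(1−ζ²)) = 5.27%.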